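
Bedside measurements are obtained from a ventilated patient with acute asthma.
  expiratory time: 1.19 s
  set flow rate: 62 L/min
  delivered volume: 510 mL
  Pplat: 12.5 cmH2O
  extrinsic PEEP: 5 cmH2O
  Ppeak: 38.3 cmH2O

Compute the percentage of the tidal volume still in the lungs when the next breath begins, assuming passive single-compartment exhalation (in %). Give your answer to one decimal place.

49.6

Flow: 62 L/min ÷ 60 = 1.0333 L/s.
R = (PIP − Pplat)/V̇ = (38.3 − 12.5) / 1.0333 = 25.8/1.0333 = 24.969 cmH2O·s/L.
C = Vt/(Pplat − PEEP) = 510.0 / (12.5 − 5) = 510.0/7.5 = 68.0 mL/cmH2O.
τ = R × C = 24.969 × 0.068 L/cmH2O = 1.698 s.
Fraction remaining at end-expiration = e^(−Te/τ) = e^(−1.19/1.698) = 0.4962 → 49.62%.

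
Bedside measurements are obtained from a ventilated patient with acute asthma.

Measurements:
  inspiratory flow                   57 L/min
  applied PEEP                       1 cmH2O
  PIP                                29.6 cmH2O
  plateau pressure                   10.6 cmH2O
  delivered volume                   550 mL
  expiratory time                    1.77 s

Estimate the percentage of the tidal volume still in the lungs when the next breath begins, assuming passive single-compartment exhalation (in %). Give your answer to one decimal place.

21.3

Flow: 57 L/min ÷ 60 = 0.95 L/s.
R = (PIP − Pplat)/V̇ = (29.6 − 10.6) / 0.95 = 19.0/0.95 = 20.0 cmH2O·s/L.
C = Vt/(Pplat − PEEP) = 550.0 / (10.6 − 1) = 550.0/9.6 = 57.292 mL/cmH2O.
τ = R × C = 20.0 × 0.05729 L/cmH2O = 1.146 s.
Fraction remaining at end-expiration = e^(−Te/τ) = e^(−1.77/1.146) = 0.2134 → 21.34%.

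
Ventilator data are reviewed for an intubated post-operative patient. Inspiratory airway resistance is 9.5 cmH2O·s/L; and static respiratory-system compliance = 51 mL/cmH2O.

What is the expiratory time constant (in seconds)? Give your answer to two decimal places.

τ = R × C = 9.5 × 51 mL/cmH2O = 9.5 × 0.051 L/cmH2O = 0.4845 s.

0.48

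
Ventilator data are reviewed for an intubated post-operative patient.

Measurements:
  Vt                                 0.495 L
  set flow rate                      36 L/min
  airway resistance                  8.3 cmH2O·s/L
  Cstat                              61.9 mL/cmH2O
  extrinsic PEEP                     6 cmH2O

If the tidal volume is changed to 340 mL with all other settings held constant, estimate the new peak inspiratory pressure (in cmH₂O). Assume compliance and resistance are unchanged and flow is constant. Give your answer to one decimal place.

Flow: 36 L/min ÷ 60 = 0.6 L/s.
PIP = Vt/C + R·V̇ + PEEP (constant-flow equation of motion).
Only the elastic term changes: ΔPIP = ΔVt / C = (340 − 495) / 61.9 = -2.504 cmH2O.
Original PIP = 495/61.9 + 8.3×0.6 + 6 = 18.977 cmH2O; new PIP = 18.977 + (-2.504) = 16.473 cmH2O.

16.5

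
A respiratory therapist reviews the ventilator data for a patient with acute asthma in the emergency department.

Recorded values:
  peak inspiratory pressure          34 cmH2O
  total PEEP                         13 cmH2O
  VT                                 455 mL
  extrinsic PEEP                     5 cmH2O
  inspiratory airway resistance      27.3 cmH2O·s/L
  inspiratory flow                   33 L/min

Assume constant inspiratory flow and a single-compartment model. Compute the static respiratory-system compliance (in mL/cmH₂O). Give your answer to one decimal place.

76.0

Flow: 33 L/min ÷ 60 = 0.55 L/s.
Total PEEP = 13 cmH2O (set 5 + intrinsic 8); this is the baseline alveolar pressure.
Equation of motion (constant flow): PIP = Vt/C + R·V̇ + PEEP.
Vt/C = PIP − R·V̇ − PEEP = 34 − 27.3×0.55 − 13 = 34 − 15.015 − 13 = 5.985 cmH2O.
C = Vt / 5.985 = 455 / 5.985 = 76.023 mL/cmH2O.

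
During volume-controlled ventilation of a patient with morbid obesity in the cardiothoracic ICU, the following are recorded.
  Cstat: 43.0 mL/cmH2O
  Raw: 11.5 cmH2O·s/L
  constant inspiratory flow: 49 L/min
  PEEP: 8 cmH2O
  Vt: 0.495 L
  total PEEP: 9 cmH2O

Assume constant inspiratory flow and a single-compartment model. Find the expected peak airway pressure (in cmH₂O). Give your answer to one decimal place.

29.9

Flow: 49 L/min ÷ 60 = 0.8167 L/s.
Total PEEP = 9 cmH2O (set 8 + intrinsic 1); this is the baseline alveolar pressure.
Equation of motion (constant flow): PIP = Vt/C + R·V̇ + PEEP.
PIP = 495/43.0 + 11.5×0.8167 + 9 = 11.512 + 9.392 + 9 = 29.904 cmH2O.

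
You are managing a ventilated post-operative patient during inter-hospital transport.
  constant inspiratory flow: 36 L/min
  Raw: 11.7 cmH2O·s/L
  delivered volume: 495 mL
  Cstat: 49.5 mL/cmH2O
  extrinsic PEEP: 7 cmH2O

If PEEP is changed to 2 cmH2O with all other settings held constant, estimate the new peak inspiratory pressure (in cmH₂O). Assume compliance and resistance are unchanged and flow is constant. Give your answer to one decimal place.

Flow: 36 L/min ÷ 60 = 0.6 L/s.
PIP = Vt/C + R·V̇ + PEEP (constant-flow equation of motion).
Only the baseline term changes: ΔPIP = ΔPEEP = 2 − 7 = -5.0 cmH2O.
Original PIP = 495/49.5 + 11.7×0.6 + 7 = 24.02 cmH2O; new PIP = 24.02 + (-5.0) = 19.02 cmH2O.

19.0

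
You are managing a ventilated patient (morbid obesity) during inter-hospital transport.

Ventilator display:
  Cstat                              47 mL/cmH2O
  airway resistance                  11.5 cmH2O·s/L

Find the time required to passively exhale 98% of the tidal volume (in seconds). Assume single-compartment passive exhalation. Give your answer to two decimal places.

2.11

τ = R × C = 11.5 × 47 mL/cmH2O = 11.5 × 0.047 L/cmH2O = 0.5405 s.
Exhaled fraction f = 1 − e^(−t/τ) → t = −τ·ln(1 − f) = −0.5405·ln(0.02) = 2.114 s.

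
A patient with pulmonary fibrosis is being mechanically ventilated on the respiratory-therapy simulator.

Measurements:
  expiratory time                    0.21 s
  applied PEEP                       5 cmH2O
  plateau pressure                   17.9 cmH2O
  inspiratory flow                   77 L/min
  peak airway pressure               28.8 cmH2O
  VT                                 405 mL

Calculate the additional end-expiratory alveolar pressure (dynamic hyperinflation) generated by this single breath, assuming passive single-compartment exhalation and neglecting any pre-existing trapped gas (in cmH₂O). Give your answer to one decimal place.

5.9

Flow: 77 L/min ÷ 60 = 1.2833 L/s.
R = (PIP − Pplat)/V̇ = (28.8 − 17.9) / 1.2833 = 10.9/1.2833 = 8.494 cmH2O·s/L.
C = Vt/(Pplat − PEEP) = 405.0 / (17.9 − 5) = 405.0/12.9 = 31.395 mL/cmH2O.
τ = R × C = 8.494 × 0.0314 L/cmH2O = 0.2667 s.
Fraction remaining = e^(−Te/τ) = e^(−0.21/0.2667) = 0.455; trapped volume = 405.0 × 0.455 = 184.28 mL.
Additional alveolar pressure from trapping ≈ V_trapped / C = 184.28 / 31.395 = 5.87 cmH2O.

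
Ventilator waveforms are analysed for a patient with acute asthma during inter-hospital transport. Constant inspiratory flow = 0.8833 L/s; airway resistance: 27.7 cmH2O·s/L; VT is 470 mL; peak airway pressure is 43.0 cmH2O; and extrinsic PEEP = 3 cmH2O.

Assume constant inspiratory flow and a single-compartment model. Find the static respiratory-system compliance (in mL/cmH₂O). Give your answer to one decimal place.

Equation of motion (constant flow): PIP = Vt/C + R·V̇ + PEEP.
Vt/C = PIP − R·V̇ − PEEP = 43.0 − 27.7×0.8833 − 3 = 43.0 − 24.467 − 3 = 15.533 cmH2O.
C = Vt / 15.533 = 470 / 15.533 = 30.258 mL/cmH2O.

30.3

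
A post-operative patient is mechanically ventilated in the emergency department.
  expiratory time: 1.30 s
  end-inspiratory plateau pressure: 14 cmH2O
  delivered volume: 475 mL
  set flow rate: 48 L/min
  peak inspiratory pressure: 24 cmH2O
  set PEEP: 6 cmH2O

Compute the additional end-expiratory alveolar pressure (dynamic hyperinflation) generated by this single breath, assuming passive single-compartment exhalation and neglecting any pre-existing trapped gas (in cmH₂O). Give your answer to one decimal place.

Flow: 48 L/min ÷ 60 = 0.8 L/s.
R = (PIP − Pplat)/V̇ = (24 − 14) / 0.8 = 10.0/0.8 = 12.5 cmH2O·s/L.
C = Vt/(Pplat − PEEP) = 475.0 / (14 − 6) = 475.0/8.0 = 59.375 mL/cmH2O.
τ = R × C = 12.5 × 0.05938 L/cmH2O = 0.7423 s.
Fraction remaining = e^(−Te/τ) = e^(−1.30/0.7423) = 0.1735; trapped volume = 475.0 × 0.1735 = 82.413 mL.
Additional alveolar pressure from trapping ≈ V_trapped / C = 82.413 / 59.375 = 1.388 cmH2O.

1.4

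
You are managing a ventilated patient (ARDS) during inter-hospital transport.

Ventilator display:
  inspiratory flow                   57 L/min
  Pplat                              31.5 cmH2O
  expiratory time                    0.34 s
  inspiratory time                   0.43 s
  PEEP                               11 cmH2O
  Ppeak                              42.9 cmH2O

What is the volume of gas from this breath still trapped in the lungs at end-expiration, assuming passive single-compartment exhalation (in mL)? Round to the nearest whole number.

Flow: 57 L/min ÷ 60 = 0.95 L/s.
Vt = flow × Ti = 0.95 L/s × 0.43 s × 1000 mL/L = 408.5 mL.
R = (PIP − Pplat)/V̇ = (42.9 − 31.5) / 0.95 = 11.4/0.95 = 12.0 cmH2O·s/L.
C = Vt/(Pplat − PEEP) = 408.5 / (31.5 − 11) = 408.5/20.5 = 19.927 mL/cmH2O.
τ = R × C = 12.0 × 0.01993 L/cmH2O = 0.2392 s.
Fraction remaining = e^(−Te/τ) = e^(−0.34/0.2392) = 0.2414.
Trapped volume = 408.5 × 0.2414 = 98.612 mL.

99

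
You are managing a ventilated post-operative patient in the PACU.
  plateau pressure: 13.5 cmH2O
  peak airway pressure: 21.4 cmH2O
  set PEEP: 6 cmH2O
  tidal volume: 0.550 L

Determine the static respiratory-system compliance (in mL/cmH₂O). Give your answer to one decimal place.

Cstat = Vt / (Pplat − PEEP) = 550 / (13.5 − 6) = 550 / 7.5 = 73.333 mL/cmH2O.

73.3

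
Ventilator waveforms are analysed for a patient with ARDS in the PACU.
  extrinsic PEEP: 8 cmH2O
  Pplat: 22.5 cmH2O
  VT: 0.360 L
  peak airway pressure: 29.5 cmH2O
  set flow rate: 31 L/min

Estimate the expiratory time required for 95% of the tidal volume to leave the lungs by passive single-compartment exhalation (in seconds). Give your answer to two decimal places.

Flow: 31 L/min ÷ 60 = 0.5167 L/s.
R = (PIP − Pplat)/V̇ = (29.5 − 22.5) / 0.5167 = 7.0/0.5167 = 13.548 cmH2O·s/L.
C = Vt/(Pplat − PEEP) = 360.0 / (22.5 − 8) = 360.0/14.5 = 24.828 mL/cmH2O.
τ = R × C = 13.548 × 0.02483 L/cmH2O = 0.3364 s.
t = −τ·ln(1 − 0.95) = −0.3364·ln(0.05) = 1.008 s.

1.01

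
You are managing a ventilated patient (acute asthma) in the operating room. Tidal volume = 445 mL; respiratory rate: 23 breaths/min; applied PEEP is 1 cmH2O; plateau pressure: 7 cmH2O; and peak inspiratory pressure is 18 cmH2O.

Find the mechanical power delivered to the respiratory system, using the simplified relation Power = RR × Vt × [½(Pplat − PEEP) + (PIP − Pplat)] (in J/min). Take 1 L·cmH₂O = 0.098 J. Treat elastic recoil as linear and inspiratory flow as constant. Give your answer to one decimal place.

14.0

Per-breath work = Vt × [½(Pplat−PEEP) + (PIP−Pplat)] = 0.445 × [0.5×6.0 + 11.0] = 0.445 × 14.0 = 6.23 L·cmH2O.
Power = 23 × 6.23 = 143.29 L·cmH2O/min.
× 0.098 J/(L·cmH2O) → 14.042 J/min.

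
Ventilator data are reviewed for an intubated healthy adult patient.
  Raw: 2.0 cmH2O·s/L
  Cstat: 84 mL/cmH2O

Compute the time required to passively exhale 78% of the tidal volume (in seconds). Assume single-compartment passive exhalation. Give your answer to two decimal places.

τ = R × C = 2.0 × 84 mL/cmH2O = 2.0 × 0.084 L/cmH2O = 0.168 s.
Exhaled fraction f = 1 − e^(−t/τ) → t = −τ·ln(1 − f) = −0.168·ln(0.22) = 0.2544 s.

0.25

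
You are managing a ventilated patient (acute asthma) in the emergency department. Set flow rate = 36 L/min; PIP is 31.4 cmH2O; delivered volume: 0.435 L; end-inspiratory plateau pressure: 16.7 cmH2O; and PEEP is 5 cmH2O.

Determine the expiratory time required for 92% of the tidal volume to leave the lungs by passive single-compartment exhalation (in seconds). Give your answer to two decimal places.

2.30

Flow: 36 L/min ÷ 60 = 0.6 L/s.
R = (PIP − Pplat)/V̇ = (31.4 − 16.7) / 0.6 = 14.7/0.6 = 24.5 cmH2O·s/L.
C = Vt/(Pplat − PEEP) = 435.0 / (16.7 − 5) = 435.0/11.7 = 37.179 mL/cmH2O.
τ = R × C = 24.5 × 0.03718 L/cmH2O = 0.9109 s.
t = −τ·ln(1 − 0.92) = −0.9109·ln(0.08) = 2.301 s.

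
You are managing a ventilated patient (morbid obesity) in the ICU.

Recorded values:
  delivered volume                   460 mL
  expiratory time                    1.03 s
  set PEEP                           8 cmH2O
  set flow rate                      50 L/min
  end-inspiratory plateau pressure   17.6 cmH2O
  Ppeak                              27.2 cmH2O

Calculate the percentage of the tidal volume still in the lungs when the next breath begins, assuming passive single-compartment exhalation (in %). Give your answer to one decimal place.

Flow: 50 L/min ÷ 60 = 0.8333 L/s.
R = (PIP − Pplat)/V̇ = (27.2 − 17.6) / 0.8333 = 9.6/0.8333 = 11.52 cmH2O·s/L.
C = Vt/(Pplat − PEEP) = 460.0 / (17.6 − 8) = 460.0/9.6 = 47.917 mL/cmH2O.
τ = R × C = 11.52 × 0.04792 L/cmH2O = 0.552 s.
Fraction remaining at end-expiration = e^(−Te/τ) = e^(−1.03/0.552) = 0.1548 → 15.48%.

15.5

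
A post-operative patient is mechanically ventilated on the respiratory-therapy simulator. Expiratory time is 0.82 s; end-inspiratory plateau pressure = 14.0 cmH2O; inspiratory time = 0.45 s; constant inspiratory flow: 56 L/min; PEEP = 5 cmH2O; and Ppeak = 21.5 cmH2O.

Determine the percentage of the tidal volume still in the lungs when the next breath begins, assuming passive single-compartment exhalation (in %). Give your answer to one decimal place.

11.2

Flow: 56 L/min ÷ 60 = 0.9333 L/s.
Vt = flow × Ti = 0.9333 L/s × 0.45 s × 1000 mL/L = 419.99 mL.
R = (PIP − Pplat)/V̇ = (21.5 − 14.0) / 0.9333 = 7.5/0.9333 = 8.036 cmH2O·s/L.
C = Vt/(Pplat − PEEP) = 419.99 / (14.0 − 5) = 419.99/9.0 = 46.666 mL/cmH2O.
τ = R × C = 8.036 × 0.04667 L/cmH2O = 0.375 s.
Fraction remaining at end-expiration = e^(−Te/τ) = e^(−0.82/0.375) = 0.1123 → 11.23%.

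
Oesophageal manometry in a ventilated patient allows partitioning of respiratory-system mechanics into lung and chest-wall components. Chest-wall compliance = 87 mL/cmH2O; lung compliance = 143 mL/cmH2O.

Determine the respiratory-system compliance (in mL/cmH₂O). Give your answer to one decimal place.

54.1

Lung and chest wall are elastances in series: 1/Crs = 1/CL + 1/Ccw.
1/Crs = 1/143 + 1/87 = 0.01849.
Crs = 54.083 mL/cmH2O.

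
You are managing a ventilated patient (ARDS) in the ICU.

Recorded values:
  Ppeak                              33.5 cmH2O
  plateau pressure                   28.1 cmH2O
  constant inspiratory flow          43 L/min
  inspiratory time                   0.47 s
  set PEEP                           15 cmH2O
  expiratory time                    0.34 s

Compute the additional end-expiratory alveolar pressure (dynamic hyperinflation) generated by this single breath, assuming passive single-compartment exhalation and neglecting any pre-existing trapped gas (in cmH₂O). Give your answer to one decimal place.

2.3

Flow: 43 L/min ÷ 60 = 0.7167 L/s.
Vt = flow × Ti = 0.7167 L/s × 0.47 s × 1000 mL/L = 336.85 mL.
R = (PIP − Pplat)/V̇ = (33.5 − 28.1) / 0.7167 = 5.4/0.7167 = 7.535 cmH2O·s/L.
C = Vt/(Pplat − PEEP) = 336.85 / (28.1 − 15) = 336.85/13.1 = 25.714 mL/cmH2O.
τ = R × C = 7.535 × 0.02571 L/cmH2O = 0.1937 s.
Fraction remaining = e^(−Te/τ) = e^(−0.34/0.1937) = 0.1729; trapped volume = 336.85 × 0.1729 = 58.241 mL.
Additional alveolar pressure from trapping ≈ V_trapped / C = 58.241 / 25.714 = 2.265 cmH2O.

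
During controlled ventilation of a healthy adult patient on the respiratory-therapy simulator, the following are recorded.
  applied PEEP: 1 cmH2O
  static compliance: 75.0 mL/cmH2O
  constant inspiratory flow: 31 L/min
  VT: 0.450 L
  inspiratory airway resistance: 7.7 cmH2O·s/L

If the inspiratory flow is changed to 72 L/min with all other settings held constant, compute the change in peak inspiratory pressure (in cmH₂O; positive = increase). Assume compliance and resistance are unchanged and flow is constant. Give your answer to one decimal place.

5.3

Flow: 31 L/min ÷ 60 = 0.5167 L/s.
New flow: 72 L/min ÷ 60 = 1.2 L/s.
PIP = Vt/C + R·V̇ + PEEP (constant-flow equation of motion).
Only the resistive term changes: ΔPIP = R × ΔV̇ = 7.7 × (1.2 − 0.5167) = 7.7 × 0.6833 = 5.261 cmH2O.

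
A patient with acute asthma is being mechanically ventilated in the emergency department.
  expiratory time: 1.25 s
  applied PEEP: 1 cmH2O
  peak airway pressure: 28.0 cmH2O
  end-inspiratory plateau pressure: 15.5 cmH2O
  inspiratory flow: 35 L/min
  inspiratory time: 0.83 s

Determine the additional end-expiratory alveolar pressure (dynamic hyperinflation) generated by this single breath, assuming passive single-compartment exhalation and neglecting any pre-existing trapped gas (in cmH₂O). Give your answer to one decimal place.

2.5

Flow: 35 L/min ÷ 60 = 0.5833 L/s.
Vt = flow × Ti = 0.5833 L/s × 0.83 s × 1000 mL/L = 484.14 mL.
R = (PIP − Pplat)/V̇ = (28.0 − 15.5) / 0.5833 = 12.5/0.5833 = 21.43 cmH2O·s/L.
C = Vt/(Pplat − PEEP) = 484.14 / (15.5 − 1) = 484.14/14.5 = 33.389 mL/cmH2O.
τ = R × C = 21.43 × 0.03339 L/cmH2O = 0.7155 s.
Fraction remaining = e^(−Te/τ) = e^(−1.25/0.7155) = 0.1743; trapped volume = 484.14 × 0.1743 = 84.386 mL.
Additional alveolar pressure from trapping ≈ V_trapped / C = 84.386 / 33.389 = 2.527 cmH2O.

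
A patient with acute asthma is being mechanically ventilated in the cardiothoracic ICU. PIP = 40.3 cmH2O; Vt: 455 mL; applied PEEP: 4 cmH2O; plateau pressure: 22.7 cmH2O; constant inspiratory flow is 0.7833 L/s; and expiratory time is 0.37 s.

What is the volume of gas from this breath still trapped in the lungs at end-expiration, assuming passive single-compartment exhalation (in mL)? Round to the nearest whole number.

231

R = (PIP − Pplat)/V̇ = (40.3 − 22.7) / 0.7833 = 17.6/0.7833 = 22.469 cmH2O·s/L.
C = Vt/(Pplat − PEEP) = 455.0 / (22.7 − 4) = 455.0/18.7 = 24.332 mL/cmH2O.
τ = R × C = 22.469 × 0.02433 L/cmH2O = 0.5467 s.
Fraction remaining = e^(−Te/τ) = e^(−0.37/0.5467) = 0.5082.
Trapped volume = 455.0 × 0.5082 = 231.23 mL.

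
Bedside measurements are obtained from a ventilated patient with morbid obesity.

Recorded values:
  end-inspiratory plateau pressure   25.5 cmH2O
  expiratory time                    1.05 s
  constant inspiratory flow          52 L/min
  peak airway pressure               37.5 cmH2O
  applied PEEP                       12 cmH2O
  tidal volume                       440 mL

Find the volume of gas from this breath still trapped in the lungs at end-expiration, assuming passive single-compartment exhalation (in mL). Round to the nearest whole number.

Flow: 52 L/min ÷ 60 = 0.8667 L/s.
R = (PIP − Pplat)/V̇ = (37.5 − 25.5) / 0.8667 = 12.0/0.8667 = 13.846 cmH2O·s/L.
C = Vt/(Pplat − PEEP) = 440.0 / (25.5 − 12) = 440.0/13.5 = 32.593 mL/cmH2O.
τ = R × C = 13.846 × 0.03259 L/cmH2O = 0.4512 s.
Fraction remaining = e^(−Te/τ) = e^(−1.05/0.4512) = 0.09758.
Trapped volume = 440.0 × 0.09758 = 42.935 mL.

43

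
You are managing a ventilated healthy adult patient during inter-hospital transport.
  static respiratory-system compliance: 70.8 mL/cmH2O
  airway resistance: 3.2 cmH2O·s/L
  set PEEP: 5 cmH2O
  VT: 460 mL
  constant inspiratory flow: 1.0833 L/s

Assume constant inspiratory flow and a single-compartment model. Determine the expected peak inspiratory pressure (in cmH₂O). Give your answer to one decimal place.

15.0

Equation of motion (constant flow): PIP = Vt/C + R·V̇ + PEEP.
PIP = 460/70.8 + 3.2×1.0833 + 5 = 6.497 + 3.467 + 5 = 14.964 cmH2O.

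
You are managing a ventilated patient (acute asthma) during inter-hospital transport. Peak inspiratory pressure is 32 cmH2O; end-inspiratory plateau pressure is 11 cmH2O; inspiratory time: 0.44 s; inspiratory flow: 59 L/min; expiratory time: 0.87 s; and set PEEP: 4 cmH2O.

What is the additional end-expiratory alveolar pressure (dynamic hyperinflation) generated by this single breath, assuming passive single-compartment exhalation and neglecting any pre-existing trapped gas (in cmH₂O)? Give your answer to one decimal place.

Flow: 59 L/min ÷ 60 = 0.9833 L/s.
Vt = flow × Ti = 0.9833 L/s × 0.44 s × 1000 mL/L = 432.65 mL.
R = (PIP − Pplat)/V̇ = (32 − 11) / 0.9833 = 21.0/0.9833 = 21.357 cmH2O·s/L.
C = Vt/(Pplat − PEEP) = 432.65 / (11 − 4) = 432.65/7.0 = 61.807 mL/cmH2O.
τ = R × C = 21.357 × 0.06181 L/cmH2O = 1.32 s.
Fraction remaining = e^(−Te/τ) = e^(−0.87/1.32) = 0.5173; trapped volume = 432.65 × 0.5173 = 223.81 mL.
Additional alveolar pressure from trapping ≈ V_trapped / C = 223.81 / 61.807 = 3.621 cmH2O.

3.6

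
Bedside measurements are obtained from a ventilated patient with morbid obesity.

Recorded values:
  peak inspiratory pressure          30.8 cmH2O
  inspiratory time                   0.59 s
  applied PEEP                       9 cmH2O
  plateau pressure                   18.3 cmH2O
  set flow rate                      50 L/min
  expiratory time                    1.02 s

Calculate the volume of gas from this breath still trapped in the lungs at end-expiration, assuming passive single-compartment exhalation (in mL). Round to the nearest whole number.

Flow: 50 L/min ÷ 60 = 0.8333 L/s.
Vt = flow × Ti = 0.8333 L/s × 0.59 s × 1000 mL/L = 491.65 mL.
R = (PIP − Pplat)/V̇ = (30.8 − 18.3) / 0.8333 = 12.5/0.8333 = 15.001 cmH2O·s/L.
C = Vt/(Pplat − PEEP) = 491.65 / (18.3 − 9) = 491.65/9.3 = 52.866 mL/cmH2O.
τ = R × C = 15.001 × 0.05287 L/cmH2O = 0.7931 s.
Fraction remaining = e^(−Te/τ) = e^(−1.02/0.7931) = 0.2763.
Trapped volume = 491.65 × 0.2763 = 135.84 mL.

136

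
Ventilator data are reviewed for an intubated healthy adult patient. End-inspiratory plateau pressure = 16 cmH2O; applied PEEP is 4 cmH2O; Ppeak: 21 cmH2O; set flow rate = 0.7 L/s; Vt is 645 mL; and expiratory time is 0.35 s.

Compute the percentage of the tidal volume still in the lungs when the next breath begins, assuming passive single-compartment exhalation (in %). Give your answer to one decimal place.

R = (PIP − Pplat)/V̇ = (21 − 16) / 0.7 = 5.0/0.7 = 7.143 cmH2O·s/L.
C = Vt/(Pplat − PEEP) = 645.0 / (16 − 4) = 645.0/12.0 = 53.75 mL/cmH2O.
τ = R × C = 7.143 × 0.05375 L/cmH2O = 0.3839 s.
Fraction remaining at end-expiration = e^(−Te/τ) = e^(−0.35/0.3839) = 0.4018 → 40.18%.

40.2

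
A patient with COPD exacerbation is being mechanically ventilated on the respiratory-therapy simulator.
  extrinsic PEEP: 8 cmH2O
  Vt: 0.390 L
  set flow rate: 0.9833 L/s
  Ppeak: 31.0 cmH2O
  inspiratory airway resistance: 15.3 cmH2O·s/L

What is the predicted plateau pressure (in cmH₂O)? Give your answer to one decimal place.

16.0

Pplat = PIP − Raw × flow = 31.0 − 15.3 × 0.9833 = 31.0 − 15.044 = 15.956 cmH2O.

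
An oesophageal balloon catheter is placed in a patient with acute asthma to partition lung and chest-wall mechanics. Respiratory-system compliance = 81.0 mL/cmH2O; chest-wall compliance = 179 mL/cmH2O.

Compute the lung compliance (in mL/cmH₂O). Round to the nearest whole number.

1/CL = 1/Crs − 1/Ccw.
1/CL = 1/81.0 − 1/179 = 0.006759.
CL = 147.95 mL/cmH2O.

148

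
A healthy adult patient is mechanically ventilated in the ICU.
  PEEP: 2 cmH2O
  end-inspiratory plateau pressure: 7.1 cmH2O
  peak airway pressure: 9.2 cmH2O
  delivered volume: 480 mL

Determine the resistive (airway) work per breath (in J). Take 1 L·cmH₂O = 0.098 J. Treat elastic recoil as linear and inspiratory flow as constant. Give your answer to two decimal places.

With constant inspiratory flow the resistive pressure is constant at PIP − Pplat = 9.2 − 7.1 = 2.1 cmH2O, so resistive work = 2.1 × 0.480 = 1.008 L·cmH2O.
× 0.098 J/(L·cmH2O) → 0.09878 J.

0.10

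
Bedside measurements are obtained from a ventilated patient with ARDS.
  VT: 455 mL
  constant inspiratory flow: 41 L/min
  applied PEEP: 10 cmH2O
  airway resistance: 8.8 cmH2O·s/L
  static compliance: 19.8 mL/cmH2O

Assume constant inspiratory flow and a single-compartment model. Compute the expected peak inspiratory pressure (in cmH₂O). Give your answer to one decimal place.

39.0

Flow: 41 L/min ÷ 60 = 0.6833 L/s.
Equation of motion (constant flow): PIP = Vt/C + R·V̇ + PEEP.
PIP = 455/19.8 + 8.8×0.6833 + 10 = 22.98 + 6.013 + 10 = 38.993 cmH2O.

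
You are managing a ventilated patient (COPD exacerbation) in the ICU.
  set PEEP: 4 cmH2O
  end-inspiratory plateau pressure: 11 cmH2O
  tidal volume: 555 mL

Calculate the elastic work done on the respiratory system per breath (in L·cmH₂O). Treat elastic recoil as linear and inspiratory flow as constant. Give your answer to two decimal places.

1.94

Elastic work ≈ ½ × (Pplat − PEEP) × Vt = 0.5 × (11 − 4) × 0.555 L = 0.5 × 7.0 × 0.555 = 1.943 L·cmH2O.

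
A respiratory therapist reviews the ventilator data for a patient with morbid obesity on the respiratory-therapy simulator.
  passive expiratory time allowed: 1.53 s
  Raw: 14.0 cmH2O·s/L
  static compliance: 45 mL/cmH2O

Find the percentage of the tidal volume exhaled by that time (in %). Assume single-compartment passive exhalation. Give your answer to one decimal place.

91.2

τ = R × C = 14.0 × 45 mL/cmH2O = 14.0 × 0.045 L/cmH2O = 0.63 s.
Passive exhalation: V(t)/V₀ = e^(−t/τ) = e^(−1.53/0.63) = 0.08816.
Fraction exhaled = 1 − 0.08816 = 0.9118 → 91.18%.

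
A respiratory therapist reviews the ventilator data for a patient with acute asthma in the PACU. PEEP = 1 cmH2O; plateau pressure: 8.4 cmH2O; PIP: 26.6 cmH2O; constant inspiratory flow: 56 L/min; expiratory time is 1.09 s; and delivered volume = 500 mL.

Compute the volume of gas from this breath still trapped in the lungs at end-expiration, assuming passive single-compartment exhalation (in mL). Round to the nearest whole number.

219

Flow: 56 L/min ÷ 60 = 0.9333 L/s.
R = (PIP − Pplat)/V̇ = (26.6 − 8.4) / 0.9333 = 18.2/0.9333 = 19.501 cmH2O·s/L.
C = Vt/(Pplat − PEEP) = 500.0 / (8.4 − 1) = 500.0/7.4 = 67.568 mL/cmH2O.
τ = R × C = 19.501 × 0.06757 L/cmH2O = 1.318 s.
Fraction remaining = e^(−Te/τ) = e^(−1.09/1.318) = 0.4374.
Trapped volume = 500.0 × 0.4374 = 218.7 mL.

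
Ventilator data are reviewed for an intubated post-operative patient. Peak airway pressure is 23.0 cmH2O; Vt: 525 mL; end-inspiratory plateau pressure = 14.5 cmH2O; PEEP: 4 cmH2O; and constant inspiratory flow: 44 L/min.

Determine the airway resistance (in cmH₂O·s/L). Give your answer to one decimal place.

11.6

Flow: 44 L/min ÷ 60 = 0.7333 L/s.
Raw = (PIP − Pplat) / flow = (23.0 − 14.5) / 0.7333 = 8.5 / 0.7333 = 11.591 cmH2O·s/L.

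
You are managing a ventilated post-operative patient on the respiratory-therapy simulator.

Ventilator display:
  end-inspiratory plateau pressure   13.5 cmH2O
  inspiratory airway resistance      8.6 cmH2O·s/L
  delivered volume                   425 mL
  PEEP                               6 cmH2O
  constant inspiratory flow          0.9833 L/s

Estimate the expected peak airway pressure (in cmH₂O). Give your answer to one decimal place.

PIP = Pplat + Raw × flow = 13.5 + 8.6 × 0.9833 = 13.5 + 8.456 = 21.956 cmH2O.

22.0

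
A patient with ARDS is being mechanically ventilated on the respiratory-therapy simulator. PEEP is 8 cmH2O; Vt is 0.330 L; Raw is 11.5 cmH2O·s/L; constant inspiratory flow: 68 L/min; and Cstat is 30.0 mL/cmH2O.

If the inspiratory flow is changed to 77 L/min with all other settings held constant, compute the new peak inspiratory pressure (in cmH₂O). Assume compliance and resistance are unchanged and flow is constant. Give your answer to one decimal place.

Flow: 68 L/min ÷ 60 = 1.1333 L/s.
New flow: 77 L/min ÷ 60 = 1.2833 L/s.
PIP = Vt/C + R·V̇ + PEEP (constant-flow equation of motion).
Only the resistive term changes: ΔPIP = R × ΔV̇ = 11.5 × (1.2833 − 1.1333) = 11.5 × 0.15 = 1.725 cmH2O.
Original PIP = 330/30.0 + 11.5×1.1333 + 8 = 32.033 cmH2O; new PIP = 32.033 + (1.725) = 33.758 cmH2O.

33.8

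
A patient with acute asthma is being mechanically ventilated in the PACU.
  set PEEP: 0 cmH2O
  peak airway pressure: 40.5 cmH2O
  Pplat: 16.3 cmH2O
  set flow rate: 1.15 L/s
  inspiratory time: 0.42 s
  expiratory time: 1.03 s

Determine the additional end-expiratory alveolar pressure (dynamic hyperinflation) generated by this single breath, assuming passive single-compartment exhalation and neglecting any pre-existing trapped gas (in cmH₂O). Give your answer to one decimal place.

Vt = flow × Ti = 1.15 L/s × 0.42 s × 1000 mL/L = 483.0 mL.
R = (PIP − Pplat)/V̇ = (40.5 − 16.3) / 1.15 = 24.2/1.15 = 21.043 cmH2O·s/L.
C = Vt/(Pplat − PEEP) = 483.0 / (16.3 − 0) = 483.0/16.3 = 29.632 mL/cmH2O.
τ = R × C = 21.043 × 0.02963 L/cmH2O = 0.6235 s.
Fraction remaining = e^(−Te/τ) = e^(−1.03/0.6235) = 0.1917; trapped volume = 483.0 × 0.1917 = 92.591 mL.
Additional alveolar pressure from trapping ≈ V_trapped / C = 92.591 / 29.632 = 3.125 cmH2O.

3.1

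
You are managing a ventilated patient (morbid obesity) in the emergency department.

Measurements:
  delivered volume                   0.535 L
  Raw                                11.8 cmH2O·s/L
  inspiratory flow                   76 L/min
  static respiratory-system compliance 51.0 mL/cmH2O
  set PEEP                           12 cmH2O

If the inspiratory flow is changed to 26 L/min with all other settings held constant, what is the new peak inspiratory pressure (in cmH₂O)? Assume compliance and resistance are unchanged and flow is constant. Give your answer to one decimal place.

27.6

Flow: 76 L/min ÷ 60 = 1.2667 L/s.
New flow: 26 L/min ÷ 60 = 0.4333 L/s.
PIP = Vt/C + R·V̇ + PEEP (constant-flow equation of motion).
Only the resistive term changes: ΔPIP = R × ΔV̇ = 11.8 × (0.4333 − 1.2667) = 11.8 × -0.8334 = -9.834 cmH2O.
Original PIP = 535/51.0 + 11.8×1.2667 + 12 = 37.437 cmH2O; new PIP = 37.437 + (-9.834) = 27.603 cmH2O.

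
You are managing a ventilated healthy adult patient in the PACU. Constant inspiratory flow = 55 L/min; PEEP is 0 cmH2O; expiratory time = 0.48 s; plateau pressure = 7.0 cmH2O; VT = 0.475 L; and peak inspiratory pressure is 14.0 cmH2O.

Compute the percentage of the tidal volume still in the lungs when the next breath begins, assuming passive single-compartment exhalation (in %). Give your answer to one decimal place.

39.6

Flow: 55 L/min ÷ 60 = 0.9167 L/s.
R = (PIP − Pplat)/V̇ = (14.0 − 7.0) / 0.9167 = 7.0/0.9167 = 7.636 cmH2O·s/L.
C = Vt/(Pplat − PEEP) = 475.0 / (7.0 − 0) = 475.0/7.0 = 67.857 mL/cmH2O.
τ = R × C = 7.636 × 0.06786 L/cmH2O = 0.5182 s.
Fraction remaining at end-expiration = e^(−Te/τ) = e^(−0.48/0.5182) = 0.396 → 39.6%.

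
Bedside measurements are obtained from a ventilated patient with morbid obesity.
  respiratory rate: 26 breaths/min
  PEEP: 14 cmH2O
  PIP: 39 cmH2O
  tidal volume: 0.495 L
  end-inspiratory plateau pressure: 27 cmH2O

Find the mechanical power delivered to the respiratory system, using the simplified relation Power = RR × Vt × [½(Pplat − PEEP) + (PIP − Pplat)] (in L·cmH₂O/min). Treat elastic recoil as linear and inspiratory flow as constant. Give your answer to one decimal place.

Per-breath work = Vt × [½(Pplat−PEEP) + (PIP−Pplat)] = 0.495 × [0.5×13.0 + 12.0] = 0.495 × 18.5 = 9.158 L·cmH2O.
Power = 26 × 9.158 = 238.11 L·cmH2O/min.

238.1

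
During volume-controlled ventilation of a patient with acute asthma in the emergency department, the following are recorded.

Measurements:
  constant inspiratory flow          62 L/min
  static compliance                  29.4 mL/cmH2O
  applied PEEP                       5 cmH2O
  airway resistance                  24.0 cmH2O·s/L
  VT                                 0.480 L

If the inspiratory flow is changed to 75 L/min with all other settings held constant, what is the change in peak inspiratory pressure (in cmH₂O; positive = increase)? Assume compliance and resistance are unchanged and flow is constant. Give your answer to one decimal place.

5.2

Flow: 62 L/min ÷ 60 = 1.0333 L/s.
New flow: 75 L/min ÷ 60 = 1.25 L/s.
PIP = Vt/C + R·V̇ + PEEP (constant-flow equation of motion).
Only the resistive term changes: ΔPIP = R × ΔV̇ = 24.0 × (1.25 − 1.0333) = 24.0 × 0.2167 = 5.201 cmH2O.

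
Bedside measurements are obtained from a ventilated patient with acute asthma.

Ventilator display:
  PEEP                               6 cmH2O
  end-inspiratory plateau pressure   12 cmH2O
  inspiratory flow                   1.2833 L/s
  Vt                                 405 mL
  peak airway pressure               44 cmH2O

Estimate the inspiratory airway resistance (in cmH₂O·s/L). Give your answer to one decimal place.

Raw = (PIP − Pplat) / flow = (44 − 12) / 1.2833 = 32.0 / 1.2833 = 24.936 cmH2O·s/L.

24.9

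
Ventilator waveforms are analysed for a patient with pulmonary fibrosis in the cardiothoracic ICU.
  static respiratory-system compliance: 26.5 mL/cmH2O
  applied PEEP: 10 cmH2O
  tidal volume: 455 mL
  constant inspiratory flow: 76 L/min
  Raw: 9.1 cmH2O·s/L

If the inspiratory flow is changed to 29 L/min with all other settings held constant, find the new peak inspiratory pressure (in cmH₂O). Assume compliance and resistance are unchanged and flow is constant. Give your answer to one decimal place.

31.6

Flow: 76 L/min ÷ 60 = 1.2667 L/s.
New flow: 29 L/min ÷ 60 = 0.4833 L/s.
PIP = Vt/C + R·V̇ + PEEP (constant-flow equation of motion).
Only the resistive term changes: ΔPIP = R × ΔV̇ = 9.1 × (0.4833 − 1.2667) = 9.1 × -0.7834 = -7.129 cmH2O.
Original PIP = 455/26.5 + 9.1×1.2667 + 10 = 38.697 cmH2O; new PIP = 38.697 + (-7.129) = 31.568 cmH2O.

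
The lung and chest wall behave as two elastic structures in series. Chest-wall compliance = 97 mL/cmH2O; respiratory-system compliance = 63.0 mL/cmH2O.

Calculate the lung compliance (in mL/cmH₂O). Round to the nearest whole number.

1/CL = 1/Crs − 1/Ccw.
1/CL = 1/63.0 − 1/97 = 0.005564.
CL = 179.73 mL/cmH2O.

180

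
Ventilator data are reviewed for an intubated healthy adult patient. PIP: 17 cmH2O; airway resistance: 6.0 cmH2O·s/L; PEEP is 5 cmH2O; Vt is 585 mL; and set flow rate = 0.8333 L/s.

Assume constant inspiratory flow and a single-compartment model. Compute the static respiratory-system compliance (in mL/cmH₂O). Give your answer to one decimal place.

83.6

Equation of motion (constant flow): PIP = Vt/C + R·V̇ + PEEP.
Vt/C = PIP − R·V̇ − PEEP = 17 − 6.0×0.8333 − 5 = 17 − 5.0 − 5 = 7.0 cmH2O.
C = Vt / 7.0 = 585 / 7.0 = 83.571 mL/cmH2O.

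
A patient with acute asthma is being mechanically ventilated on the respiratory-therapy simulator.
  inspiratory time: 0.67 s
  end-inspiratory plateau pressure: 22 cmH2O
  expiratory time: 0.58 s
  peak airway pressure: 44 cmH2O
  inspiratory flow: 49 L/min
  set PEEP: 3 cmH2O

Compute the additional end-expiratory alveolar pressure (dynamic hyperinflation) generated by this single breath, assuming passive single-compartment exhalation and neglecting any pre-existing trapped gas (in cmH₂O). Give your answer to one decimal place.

Flow: 49 L/min ÷ 60 = 0.8167 L/s.
Vt = flow × Ti = 0.8167 L/s × 0.67 s × 1000 mL/L = 547.19 mL.
R = (PIP − Pplat)/V̇ = (44 − 22) / 0.8167 = 22.0/0.8167 = 26.938 cmH2O·s/L.
C = Vt/(Pplat − PEEP) = 547.19 / (22 − 3) = 547.19/19.0 = 28.799 mL/cmH2O.
τ = R × C = 26.938 × 0.0288 L/cmH2O = 0.7758 s.
Fraction remaining = e^(−Te/τ) = e^(−0.58/0.7758) = 0.4735; trapped volume = 547.19 × 0.4735 = 259.09 mL.
Additional alveolar pressure from trapping ≈ V_trapped / C = 259.09 / 28.799 = 8.996 cmH2O.

9.0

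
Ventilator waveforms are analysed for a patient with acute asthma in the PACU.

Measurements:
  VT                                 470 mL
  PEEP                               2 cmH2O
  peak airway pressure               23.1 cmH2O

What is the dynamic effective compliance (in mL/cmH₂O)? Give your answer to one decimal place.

22.3

Dynamic compliance = Vt / (PIP − PEEP) = 470 / (23.1 − 2) = 470 / 21.1 = 22.275 mL/cmH2O.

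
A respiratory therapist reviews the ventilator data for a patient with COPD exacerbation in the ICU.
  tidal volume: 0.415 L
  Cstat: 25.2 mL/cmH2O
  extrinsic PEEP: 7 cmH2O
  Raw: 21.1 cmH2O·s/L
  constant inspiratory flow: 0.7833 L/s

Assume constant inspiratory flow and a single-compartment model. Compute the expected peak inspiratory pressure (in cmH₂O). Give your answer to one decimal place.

Equation of motion (constant flow): PIP = Vt/C + R·V̇ + PEEP.
PIP = 415/25.2 + 21.1×0.7833 + 7 = 16.468 + 16.528 + 7 = 39.996 cmH2O.

40.0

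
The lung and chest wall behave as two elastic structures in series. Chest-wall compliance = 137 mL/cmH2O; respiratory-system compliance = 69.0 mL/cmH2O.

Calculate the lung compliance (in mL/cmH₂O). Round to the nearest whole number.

1/CL = 1/Crs − 1/Ccw.
1/CL = 1/69.0 − 1/137 = 0.007193.
CL = 139.02 mL/cmH2O.

139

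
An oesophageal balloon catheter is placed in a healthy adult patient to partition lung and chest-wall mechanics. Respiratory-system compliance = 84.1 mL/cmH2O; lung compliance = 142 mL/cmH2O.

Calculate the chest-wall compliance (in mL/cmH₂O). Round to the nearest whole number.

1/Ccw = 1/Crs − 1/CL.
1/Ccw = 1/84.1 − 1/142 = 0.004848.
Ccw = 206.27 mL/cmH2O.

206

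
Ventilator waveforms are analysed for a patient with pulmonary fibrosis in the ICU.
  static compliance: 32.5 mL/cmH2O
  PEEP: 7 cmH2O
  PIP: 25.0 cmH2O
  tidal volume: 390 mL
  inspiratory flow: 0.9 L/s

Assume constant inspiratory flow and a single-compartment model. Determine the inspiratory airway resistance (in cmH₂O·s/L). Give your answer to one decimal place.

Equation of motion (constant flow): PIP = Vt/C + R·V̇ + PEEP.
R·V̇ = PIP − Vt/C − PEEP = 25.0 − 390/32.5 − 7 = 25.0 − 12.0 − 7 = 6.0 cmH2O.
R = 6.0 / 0.9 = 6.667 cmH2O·s/L.

6.7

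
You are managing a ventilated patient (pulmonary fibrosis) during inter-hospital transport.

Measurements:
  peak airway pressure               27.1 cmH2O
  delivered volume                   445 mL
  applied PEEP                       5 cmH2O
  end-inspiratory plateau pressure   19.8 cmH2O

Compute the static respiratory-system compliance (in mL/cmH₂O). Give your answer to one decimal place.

Cstat = Vt / (Pplat − PEEP) = 445 / (19.8 − 5) = 445 / 14.8 = 30.068 mL/cmH2O.

30.1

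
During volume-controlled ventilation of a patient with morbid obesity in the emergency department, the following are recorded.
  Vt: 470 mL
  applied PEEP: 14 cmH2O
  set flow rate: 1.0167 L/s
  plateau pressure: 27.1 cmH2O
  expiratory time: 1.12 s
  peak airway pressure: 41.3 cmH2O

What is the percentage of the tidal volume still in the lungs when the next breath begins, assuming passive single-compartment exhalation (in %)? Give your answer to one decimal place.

10.7

R = (PIP − Pplat)/V̇ = (41.3 − 27.1) / 1.0167 = 14.2/1.0167 = 13.967 cmH2O·s/L.
C = Vt/(Pplat − PEEP) = 470.0 / (27.1 − 14) = 470.0/13.1 = 35.878 mL/cmH2O.
τ = R × C = 13.967 × 0.03588 L/cmH2O = 0.5011 s.
Fraction remaining at end-expiration = e^(−Te/τ) = e^(−1.12/0.5011) = 0.107 → 10.7%.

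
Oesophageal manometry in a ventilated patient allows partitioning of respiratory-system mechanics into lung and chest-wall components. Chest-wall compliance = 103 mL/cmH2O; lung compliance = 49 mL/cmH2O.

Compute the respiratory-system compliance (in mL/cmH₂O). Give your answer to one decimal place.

33.2

Lung and chest wall are elastances in series: 1/Crs = 1/CL + 1/Ccw.
1/Crs = 1/49 + 1/103 = 0.03012.
Crs = 33.201 mL/cmH2O.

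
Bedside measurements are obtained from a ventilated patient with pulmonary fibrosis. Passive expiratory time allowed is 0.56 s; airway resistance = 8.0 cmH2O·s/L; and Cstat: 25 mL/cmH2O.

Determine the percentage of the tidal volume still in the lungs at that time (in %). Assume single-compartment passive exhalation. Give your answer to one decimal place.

6.1

τ = R × C = 8.0 × 25 mL/cmH2O = 8.0 × 0.025 L/cmH2O = 0.2 s.
Passive exhalation: V(t)/V₀ = e^(−t/τ) = e^(−0.56/0.2) = 0.06081.
Fraction remaining = 0.06081 → 6.081%.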